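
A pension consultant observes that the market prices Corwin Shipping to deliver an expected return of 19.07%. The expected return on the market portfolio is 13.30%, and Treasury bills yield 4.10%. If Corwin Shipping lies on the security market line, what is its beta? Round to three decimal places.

MRP = 13.30% − 4.10% = 9.20%
β = (E(R) − R_f) / MRP = (19.07% − 4.10%) / 9.20% = 14.97% / 9.20% = 1.627

1.627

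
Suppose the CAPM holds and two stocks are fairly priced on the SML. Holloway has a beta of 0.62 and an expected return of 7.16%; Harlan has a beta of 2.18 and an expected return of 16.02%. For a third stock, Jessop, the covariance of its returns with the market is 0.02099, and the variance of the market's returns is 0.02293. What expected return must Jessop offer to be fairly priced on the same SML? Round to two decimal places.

MRP = (16.02% − 7.16%) / (2.18 − 0.62) = 5.6795%
R_f = 7.16% − 0.62 × 5.6795% = 3.6387%
β_Jessop = Cov / Var(R_m) = 0.02099 / 0.02293 = 0.9154
E(R_Jessop) = R_f + β × MRP = 3.6387% + 0.9154 × 5.6795% = 8.84%

8.84%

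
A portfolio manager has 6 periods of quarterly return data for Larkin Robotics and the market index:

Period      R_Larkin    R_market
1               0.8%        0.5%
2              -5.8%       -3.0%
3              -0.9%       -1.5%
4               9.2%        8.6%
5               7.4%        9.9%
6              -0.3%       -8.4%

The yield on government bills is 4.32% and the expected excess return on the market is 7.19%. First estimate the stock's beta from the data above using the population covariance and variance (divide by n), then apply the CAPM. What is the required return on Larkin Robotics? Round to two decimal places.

Mean R_i = (0.8 − 5.8 − 0.9 + 9.2 + 7.4 − 0.3) / 6 = 1.7333%
Mean R_m = (0.5 − 3.0 − 1.5 + 8.6 + 9.9 − 8.4) / 6 = 1.0167%
Σ(R_i − R̄_i)(R_m − R̄_m) = 163.4767  ⇒  Cov = 163.4767 / 6 = 27.2461
Σ(R_m − R̄_m)² = 247.8283  ⇒  Var(R_m) = 247.8283 / 6 = 41.3047
β = Cov / Var(R_m) = 27.2461 / 41.3047 = 0.6596
E(R) = R_f + β × MRP = 4.32% + 0.6596 × 7.19% = 9.06%

9.06%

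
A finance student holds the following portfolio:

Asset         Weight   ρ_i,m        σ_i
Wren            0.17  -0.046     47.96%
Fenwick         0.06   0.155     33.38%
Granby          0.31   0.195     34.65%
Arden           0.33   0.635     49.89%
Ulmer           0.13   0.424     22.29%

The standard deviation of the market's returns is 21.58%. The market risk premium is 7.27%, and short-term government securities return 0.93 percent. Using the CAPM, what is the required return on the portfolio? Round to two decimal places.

5.55%

β_Wren = -0.046 × 47.96% / 21.58% = -0.1022
β_Fenwick = 0.155 × 33.38% / 21.58% = 0.2398
β_Granby = 0.195 × 34.65% / 21.58% = 0.3131
β_Arden = 0.635 × 49.89% / 21.58% = 1.4680
β_Ulmer = 0.424 × 22.29% / 21.58% = 0.4379
β_P = Σ w_i β_i = 0.17×-0.1022 + 0.06×0.2398 + 0.31×0.3131 + 0.33×1.4680 + 0.13×0.4379 = 0.6354
E(R_P) = R_f + β_P × MRP = 0.93% + 0.6354 × 7.27% = 5.55%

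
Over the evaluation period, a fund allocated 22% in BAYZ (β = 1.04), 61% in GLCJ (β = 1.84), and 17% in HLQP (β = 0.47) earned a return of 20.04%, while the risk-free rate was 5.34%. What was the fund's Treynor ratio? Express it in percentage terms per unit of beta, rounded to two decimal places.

10.27%

β_P = 0.22×1.04 + 0.61×1.84 + 0.17×0.47 = 1.4311
Treynor = (R_P − R_f) / β_P = (20.04% − 5.34%) / 1.4311 = 14.70% / 1.4311 = 10.27%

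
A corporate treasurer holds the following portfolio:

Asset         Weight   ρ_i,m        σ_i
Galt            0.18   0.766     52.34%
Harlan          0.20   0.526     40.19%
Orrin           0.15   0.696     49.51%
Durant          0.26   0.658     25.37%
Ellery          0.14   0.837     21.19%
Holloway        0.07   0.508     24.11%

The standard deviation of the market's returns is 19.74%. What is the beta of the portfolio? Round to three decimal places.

β_Galt = 0.766 × 52.34% / 19.74% = 2.0310
β_Harlan = 0.526 × 40.19% / 19.74% = 1.0709
β_Orrin = 0.696 × 49.51% / 19.74% = 1.7456
β_Durant = 0.658 × 25.37% / 19.74% = 0.8457
β_Ellery = 0.837 × 21.19% / 19.74% = 0.8985
β_Holloway = 0.508 × 24.11% / 19.74% = 0.6205
β_P = Σ w_i β_i = 0.18×2.0310 + 0.20×1.0709 + 0.15×1.7456 + 0.26×0.8457 + 0.14×0.8985 + 0.07×0.6205 = 1.2307

1.231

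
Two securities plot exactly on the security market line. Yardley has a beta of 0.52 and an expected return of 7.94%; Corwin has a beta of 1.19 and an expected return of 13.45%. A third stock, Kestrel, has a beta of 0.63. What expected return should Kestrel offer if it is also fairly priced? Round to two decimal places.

MRP (SML slope) = (13.45% − 7.94%) / (1.19 − 0.52) = 5.51% / 0.67 = 8.2239%
R_f (intercept) = 7.94% − 0.52 × 8.2239% = 3.6636%
E(R_Kestrel) = R_f + β × MRP = 3.6636% + 0.63 × 8.2239% = 8.84%

8.84%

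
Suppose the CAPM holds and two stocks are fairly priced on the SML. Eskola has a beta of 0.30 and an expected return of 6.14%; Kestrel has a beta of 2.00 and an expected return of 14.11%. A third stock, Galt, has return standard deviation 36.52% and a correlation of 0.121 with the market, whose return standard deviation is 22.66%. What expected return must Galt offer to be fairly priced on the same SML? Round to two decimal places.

MRP = (14.11% − 6.14%) / (2.00 − 0.30) = 4.6882%
R_f = 6.14% − 0.30 × 4.6882% = 4.7335%
β_Galt = ρ·σ_i/σ_m = 0.121 × 36.52 / 22.66 = 0.1950
E(R_Galt) = R_f + β × MRP = 4.7335% + 0.1950 × 4.6882% = 5.65%

5.65%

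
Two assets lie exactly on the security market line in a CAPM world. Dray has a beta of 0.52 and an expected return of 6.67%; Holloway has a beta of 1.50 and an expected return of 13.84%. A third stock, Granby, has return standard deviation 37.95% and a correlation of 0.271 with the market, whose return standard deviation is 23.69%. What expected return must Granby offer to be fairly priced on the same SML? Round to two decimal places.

6.04%

MRP = (13.84% − 6.67%) / (1.50 − 0.52) = 7.3163%
R_f = 6.67% − 0.52 × 7.3163% = 2.8655%
β_Granby = ρ·σ_i/σ_m = 0.271 × 37.95 / 23.69 = 0.4341
E(R_Granby) = R_f + β × MRP = 2.8655% + 0.4341 × 7.3163% = 6.04%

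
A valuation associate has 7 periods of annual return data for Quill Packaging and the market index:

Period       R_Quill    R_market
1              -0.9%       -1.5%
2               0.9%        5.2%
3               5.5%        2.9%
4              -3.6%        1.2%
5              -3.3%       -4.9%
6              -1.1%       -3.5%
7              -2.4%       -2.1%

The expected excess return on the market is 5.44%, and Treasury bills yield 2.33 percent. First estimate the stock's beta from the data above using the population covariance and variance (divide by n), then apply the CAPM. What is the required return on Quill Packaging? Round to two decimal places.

5.15%

Mean R_i = (-0.9 + 0.9 + 5.5 − 3.6 − 3.3 − 1.1 − 2.4) / 7 = -0.7000%
Mean R_m = (-1.5 + 5.2 + 2.9 + 1.2 − 4.9 − 3.5 − 2.1) / 7 = -0.3857%
Σ(R_i − R̄_i)(R_m − R̄_m) = 40.8300  ⇒  Cov = 40.8300 / 7 = 5.8329
Σ(R_m − R̄_m)² = 78.7686  ⇒  Var(R_m) = 78.7686 / 7 = 11.2527
β = Cov / Var(R_m) = 5.8329 / 11.2527 = 0.5184
E(R) = R_f + β × MRP = 2.33% + 0.5184 × 5.44% = 5.15%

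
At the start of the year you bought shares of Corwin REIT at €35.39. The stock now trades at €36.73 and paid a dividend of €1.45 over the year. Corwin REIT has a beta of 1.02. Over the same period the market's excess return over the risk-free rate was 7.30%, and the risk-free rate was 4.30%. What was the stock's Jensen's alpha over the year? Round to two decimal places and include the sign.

-3.86%

Realised HPR = (P1 + D1 − P0) / P0 = (36.73 + 1.45 − 35.39) / 35.39 = 2.79 / 35.39 = 7.8836%
CAPM required = R_f + β·MRP = 4.30% + 1.02 × 7.30% = 11.7460%
α = realised − required = 7.8836% − 11.7460% = -3.86%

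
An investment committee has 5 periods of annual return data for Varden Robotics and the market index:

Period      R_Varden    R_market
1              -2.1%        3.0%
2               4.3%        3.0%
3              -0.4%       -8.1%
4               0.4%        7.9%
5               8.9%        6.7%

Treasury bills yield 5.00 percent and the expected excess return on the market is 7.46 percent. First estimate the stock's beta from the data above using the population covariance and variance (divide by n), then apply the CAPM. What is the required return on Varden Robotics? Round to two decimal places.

Mean R_i = (-2.1 + 4.3 − 0.4 + 0.4 + 8.9) / 5 = 2.2200%
Mean R_m = (3.0 + 3.0 − 8.1 + 7.9 + 6.7) / 5 = 2.5000%
Σ(R_i − R̄_i)(R_m − R̄_m) = 44.8800  ⇒  Cov = 44.8800 / 5 = 8.9760
Σ(R_m − R̄_m)² = 159.6600  ⇒  Var(R_m) = 159.6600 / 5 = 31.9320
β = Cov / Var(R_m) = 8.9760 / 31.9320 = 0.2811
E(R) = R_f + β × MRP = 5.00% + 0.2811 × 7.46% = 7.10%

7.10%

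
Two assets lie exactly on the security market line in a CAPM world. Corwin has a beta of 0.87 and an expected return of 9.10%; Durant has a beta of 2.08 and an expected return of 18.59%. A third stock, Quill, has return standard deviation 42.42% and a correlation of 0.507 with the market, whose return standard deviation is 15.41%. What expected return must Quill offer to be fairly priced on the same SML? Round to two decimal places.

MRP = (18.59% − 9.10%) / (2.08 − 0.87) = 7.8430%
R_f = 9.10% − 0.87 × 7.8430% = 2.2766%
β_Quill = ρ·σ_i/σ_m = 0.507 × 42.42 / 15.41 = 1.3956
E(R_Quill) = R_f + β × MRP = 2.2766% + 1.3956 × 7.8430% = 13.22%

13.22%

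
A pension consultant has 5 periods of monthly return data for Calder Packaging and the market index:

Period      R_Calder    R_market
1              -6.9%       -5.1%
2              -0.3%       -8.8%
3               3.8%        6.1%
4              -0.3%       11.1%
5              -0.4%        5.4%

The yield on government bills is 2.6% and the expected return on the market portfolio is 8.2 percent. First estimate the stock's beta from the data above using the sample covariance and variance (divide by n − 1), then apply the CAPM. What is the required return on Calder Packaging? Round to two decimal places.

Mean R_i = (-6.9 − 0.3 + 3.8 − 0.3 − 0.4) / 5 = -0.8200%
Mean R_m = (-5.1 − 8.8 + 6.1 + 11.1 + 5.4) / 5 = 1.7400%
Σ(R_i − R̄_i)(R_m − R̄_m) = 62.6540  ⇒  Cov = 62.6540 / 4 = 15.6635
Σ(R_m − R̄_m)² = 277.8920  ⇒  Var(R_m) = 277.8920 / 4 = 69.4730
β = Cov / Var(R_m) = 15.6635 / 69.4730 = 0.2255
MRP = 8.2% − 2.6% = 5.60%
E(R) = R_f + β × MRP = 2.6% + 0.2255 × 5.6% = 3.86%

3.86%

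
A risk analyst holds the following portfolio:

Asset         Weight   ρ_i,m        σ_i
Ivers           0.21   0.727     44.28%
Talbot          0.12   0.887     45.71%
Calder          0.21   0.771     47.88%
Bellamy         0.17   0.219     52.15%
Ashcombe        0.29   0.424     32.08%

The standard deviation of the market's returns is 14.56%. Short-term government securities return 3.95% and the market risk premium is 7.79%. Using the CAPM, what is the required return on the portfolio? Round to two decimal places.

17.47%

β_Ivers = 0.727 × 44.28% / 14.56% = 2.2110
β_Talbot = 0.887 × 45.71% / 14.56% = 2.7847
β_Calder = 0.771 × 47.88% / 14.56% = 2.5354
β_Bellamy = 0.219 × 52.15% / 14.56% = 0.7844
β_Ashcombe = 0.424 × 32.08% / 14.56% = 0.9342
β_P = Σ w_i β_i = 0.21×2.2110 + 0.12×2.7847 + 0.21×2.5354 + 0.17×0.7844 + 0.29×0.9342 = 1.7352
E(R_P) = R_f + β_P × MRP = 3.95% + 1.7352 × 7.79% = 17.47%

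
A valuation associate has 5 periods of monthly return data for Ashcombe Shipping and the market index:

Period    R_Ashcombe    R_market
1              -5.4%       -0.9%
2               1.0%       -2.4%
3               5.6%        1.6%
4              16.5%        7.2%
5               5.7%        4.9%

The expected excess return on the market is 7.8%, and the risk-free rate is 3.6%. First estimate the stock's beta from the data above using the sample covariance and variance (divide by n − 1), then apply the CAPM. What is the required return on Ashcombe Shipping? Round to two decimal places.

17.08%

Mean R_i = (-5.4 + 1.0 + 5.6 + 16.5 + 5.7) / 5 = 4.6800%
Mean R_m = (-0.9 − 2.4 + 1.6 + 7.2 + 4.9) / 5 = 2.0800%
Σ(R_i − R̄_i)(R_m − R̄_m) = 109.4780  ⇒  Cov = 109.4780 / 4 = 27.3695
Σ(R_m − R̄_m)² = 63.3480  ⇒  Var(R_m) = 63.3480 / 4 = 15.8370
β = Cov / Var(R_m) = 27.3695 / 15.8370 = 1.7282
E(R) = R_f + β × MRP = 3.6% + 1.7282 × 7.8% = 17.08%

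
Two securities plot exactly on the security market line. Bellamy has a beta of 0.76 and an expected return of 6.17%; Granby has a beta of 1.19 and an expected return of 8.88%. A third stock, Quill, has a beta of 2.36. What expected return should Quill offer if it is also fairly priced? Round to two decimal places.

MRP (SML slope) = (8.88% − 6.17%) / (1.19 − 0.76) = 2.71% / 0.43 = 6.3023%
R_f (intercept) = 6.17% − 0.76 × 6.3023% = 1.3803%
E(R_Quill) = R_f + β × MRP = 1.3803% + 2.36 × 6.3023% = 16.25%

16.25%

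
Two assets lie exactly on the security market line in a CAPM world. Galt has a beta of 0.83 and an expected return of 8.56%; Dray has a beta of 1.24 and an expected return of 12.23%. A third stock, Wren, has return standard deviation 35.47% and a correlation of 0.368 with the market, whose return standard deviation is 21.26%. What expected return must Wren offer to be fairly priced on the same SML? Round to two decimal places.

6.63%

MRP = (12.23% − 8.56%) / (1.24 − 0.83) = 8.9512%
R_f = 8.56% − 0.83 × 8.9512% = 1.1305%
β_Wren = ρ·σ_i/σ_m = 0.368 × 35.47 / 21.26 = 0.6140
E(R_Wren) = R_f + β × MRP = 1.1305% + 0.6140 × 8.9512% = 6.63%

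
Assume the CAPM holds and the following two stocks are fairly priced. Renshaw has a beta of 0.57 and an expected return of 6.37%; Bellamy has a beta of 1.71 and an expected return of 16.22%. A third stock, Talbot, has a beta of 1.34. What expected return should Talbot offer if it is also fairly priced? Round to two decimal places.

MRP (SML slope) = (16.22% − 6.37%) / (1.71 − 0.57) = 9.85% / 1.14 = 8.6404%
R_f (intercept) = 6.37% − 0.57 × 8.6404% = 1.4450%
E(R_Talbot) = R_f + β × MRP = 1.4450% + 1.34 × 8.6404% = 13.02%

13.02%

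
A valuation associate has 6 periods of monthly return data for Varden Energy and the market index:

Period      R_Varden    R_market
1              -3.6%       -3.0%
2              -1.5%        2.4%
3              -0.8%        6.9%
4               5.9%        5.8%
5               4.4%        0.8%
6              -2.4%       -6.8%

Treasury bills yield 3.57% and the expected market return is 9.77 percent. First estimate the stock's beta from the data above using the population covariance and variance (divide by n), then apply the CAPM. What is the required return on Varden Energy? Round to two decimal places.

Mean R_i = (-3.6 − 1.5 − 0.8 + 5.9 + 4.4 − 2.4) / 6 = 0.3333%
Mean R_m = (-3.0 + 2.4 + 6.9 + 5.8 + 0.8 − 6.8) / 6 = 1.0167%
Σ(R_i − R̄_i)(R_m − R̄_m) = 53.7067  ⇒  Cov = 53.7067 / 6 = 8.9511
Σ(R_m − R̄_m)² = 136.6883  ⇒  Var(R_m) = 136.6883 / 6 = 22.7814
β = Cov / Var(R_m) = 8.9511 / 22.7814 = 0.3929
MRP = 9.77% − 3.57% = 6.20%
E(R) = R_f + β × MRP = 3.57% + 0.3929 × 6.20% = 6.01%

6.01%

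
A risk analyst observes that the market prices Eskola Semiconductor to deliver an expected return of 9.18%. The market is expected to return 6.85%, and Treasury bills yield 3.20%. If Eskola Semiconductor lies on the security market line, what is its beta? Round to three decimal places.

MRP = 6.85% − 3.20% = 3.65%
β = (E(R) − R_f) / MRP = (9.18% − 3.20%) / 3.65% = 5.98% / 3.65% = 1.638

1.638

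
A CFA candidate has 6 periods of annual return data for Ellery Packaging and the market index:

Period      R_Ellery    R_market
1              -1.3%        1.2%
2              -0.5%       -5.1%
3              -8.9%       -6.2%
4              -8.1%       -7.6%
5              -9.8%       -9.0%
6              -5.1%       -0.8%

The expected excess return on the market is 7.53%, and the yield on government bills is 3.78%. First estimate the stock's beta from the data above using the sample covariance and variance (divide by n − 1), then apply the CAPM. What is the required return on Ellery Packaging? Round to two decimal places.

Mean R_i = (-1.3 − 0.5 − 8.9 − 8.1 − 9.8 − 5.1) / 6 = -5.6167%
Mean R_m = (1.2 − 5.1 − 6.2 − 7.6 − 9.0 − 0.8) / 6 = -4.5833%
Σ(R_i − R̄_i)(R_m − R̄_m) = 55.5517  ⇒  Cov = 55.5517 / 5 = 11.1103
Σ(R_m − R̄_m)² = 79.2483  ⇒  Var(R_m) = 79.2483 / 5 = 15.8497
β = Cov / Var(R_m) = 11.1103 / 15.8497 = 0.7010
E(R) = R_f + β × MRP = 3.78% + 0.7010 × 7.53% = 9.06%

9.06%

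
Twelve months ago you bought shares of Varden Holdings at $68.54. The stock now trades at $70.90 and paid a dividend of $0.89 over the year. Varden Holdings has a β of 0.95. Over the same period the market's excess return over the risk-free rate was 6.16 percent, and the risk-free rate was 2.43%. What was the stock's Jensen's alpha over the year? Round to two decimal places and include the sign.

Realised HPR = (P1 + D1 − P0) / P0 = (70.90 + 0.89 − 68.54) / 68.54 = 3.25 / 68.54 = 4.7418%
CAPM required = R_f + β·MRP = 2.43% + 0.95 × 6.16% = 8.2820%
α = realised − required = 4.7418% − 8.2820% = -3.54%

-3.54%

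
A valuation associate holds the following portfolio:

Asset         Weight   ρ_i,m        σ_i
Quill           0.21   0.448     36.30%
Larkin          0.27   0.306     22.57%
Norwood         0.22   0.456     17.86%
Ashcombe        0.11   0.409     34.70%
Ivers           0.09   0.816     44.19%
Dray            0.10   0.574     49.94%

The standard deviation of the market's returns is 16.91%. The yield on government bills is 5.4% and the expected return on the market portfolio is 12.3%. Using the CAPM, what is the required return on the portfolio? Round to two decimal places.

β_Quill = 0.448 × 36.30% / 16.91% = 0.9617
β_Larkin = 0.306 × 22.57% / 16.91% = 0.4084
β_Norwood = 0.456 × 17.86% / 16.91% = 0.4816
β_Ashcombe = 0.409 × 34.70% / 16.91% = 0.8393
β_Ivers = 0.816 × 44.19% / 16.91% = 2.1324
β_Dray = 0.574 × 49.94% / 16.91% = 1.6952
β_P = Σ w_i β_i = 0.21×0.9617 + 0.27×0.4084 + 0.22×0.4816 + 0.11×0.8393 + 0.09×2.1324 + 0.10×1.6952 = 0.8719
MRP = 12.3% − 5.4% = 6.90%
E(R_P) = R_f + β_P × MRP = 5.4% + 0.8719 × 6.9% = 11.42%

11.42%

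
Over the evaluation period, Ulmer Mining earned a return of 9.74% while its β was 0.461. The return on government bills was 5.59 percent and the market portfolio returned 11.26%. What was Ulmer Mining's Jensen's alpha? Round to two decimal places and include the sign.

Market excess return = 11.26% − 5.59% = 5.67%
CAPM benchmark = R_f + β(R_m − R_f) = 5.59% + 0.461 × 5.67% = 8.20387%
α = actual − benchmark = 9.74% − 8.20387% = +1.54%

+1.54%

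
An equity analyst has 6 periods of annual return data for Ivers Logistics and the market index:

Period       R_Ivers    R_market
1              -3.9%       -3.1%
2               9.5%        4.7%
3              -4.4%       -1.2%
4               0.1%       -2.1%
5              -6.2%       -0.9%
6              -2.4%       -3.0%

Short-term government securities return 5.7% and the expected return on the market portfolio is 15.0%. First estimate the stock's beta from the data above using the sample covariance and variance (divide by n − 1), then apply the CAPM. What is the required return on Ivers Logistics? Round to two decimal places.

20.66%

Mean R_i = (-3.9 + 9.5 − 4.4 + 0.1 − 6.2 − 2.4) / 6 = -1.2167%
Mean R_m = (-3.1 + 4.7 − 1.2 − 2.1 − 0.9 − 3.0) / 6 = -0.9333%
Σ(R_i − R̄_i)(R_m − R̄_m) = 67.7767  ⇒  Cov = 67.7767 / 5 = 13.5553
Σ(R_m − R̄_m)² = 42.1333  ⇒  Var(R_m) = 42.1333 / 5 = 8.4267
β = Cov / Var(R_m) = 13.5553 / 8.4267 = 1.6086
MRP = 15.0% − 5.7% = 9.30%
E(R) = R_f + β × MRP = 5.7% + 1.6086 × 9.3% = 20.66%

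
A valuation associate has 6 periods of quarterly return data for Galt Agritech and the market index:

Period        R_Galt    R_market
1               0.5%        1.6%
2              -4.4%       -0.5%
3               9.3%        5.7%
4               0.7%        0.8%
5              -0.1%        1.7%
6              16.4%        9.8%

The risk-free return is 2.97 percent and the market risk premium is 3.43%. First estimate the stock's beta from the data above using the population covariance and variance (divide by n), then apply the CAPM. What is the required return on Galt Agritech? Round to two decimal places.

Mean R_i = (0.5 − 4.4 + 9.3 + 0.7 − 0.1 + 16.4) / 6 = 3.7333%
Mean R_m = (1.6 − 0.5 + 5.7 + 0.8 + 1.7 + 9.8) / 6 = 3.1833%
Σ(R_i − R̄_i)(R_m − R̄_m) = 145.8133  ⇒  Cov = 145.8133 / 6 = 24.3022
Σ(R_m − R̄_m)² = 74.0683  ⇒  Var(R_m) = 74.0683 / 6 = 12.3447
β = Cov / Var(R_m) = 24.3022 / 12.3447 = 1.9686
E(R) = R_f + β × MRP = 2.97% + 1.9686 × 3.43% = 9.72%

9.72%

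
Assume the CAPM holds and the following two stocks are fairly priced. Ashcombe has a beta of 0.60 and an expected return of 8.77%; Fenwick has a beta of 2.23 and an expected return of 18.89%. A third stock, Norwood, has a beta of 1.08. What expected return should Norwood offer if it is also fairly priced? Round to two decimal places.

11.75%

MRP (SML slope) = (18.89% − 8.77%) / (2.23 − 0.60) = 10.12% / 1.63 = 6.2086%
R_f (intercept) = 8.77% − 0.60 × 6.2086% = 5.0448%
E(R_Norwood) = R_f + β × MRP = 5.0448% + 1.08 × 6.2086% = 11.75%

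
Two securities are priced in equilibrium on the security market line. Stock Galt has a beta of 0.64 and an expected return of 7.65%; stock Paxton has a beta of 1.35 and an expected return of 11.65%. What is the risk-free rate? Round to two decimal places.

4.04%

Both satisfy E(R) = R_f + β·MRP, so the slope of the SML is
MRP = (11.65% − 7.65%) / (1.35 − 0.64) = 4.00% / 0.71 = 5.6338%
R_f = E(R_Galt) − β_Galt·MRP = 7.65% − 0.64 × 5.6338% = 4.0444%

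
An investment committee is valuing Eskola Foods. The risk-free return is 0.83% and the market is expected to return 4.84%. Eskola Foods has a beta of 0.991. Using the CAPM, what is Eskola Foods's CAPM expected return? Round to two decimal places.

Market risk premium = E(R_m) − R_f = 4.84% − 0.83% = 4.01%
E(R) = R_f + β × MRP = 0.83% + 0.991 × 4.01% = 4.80%

4.80%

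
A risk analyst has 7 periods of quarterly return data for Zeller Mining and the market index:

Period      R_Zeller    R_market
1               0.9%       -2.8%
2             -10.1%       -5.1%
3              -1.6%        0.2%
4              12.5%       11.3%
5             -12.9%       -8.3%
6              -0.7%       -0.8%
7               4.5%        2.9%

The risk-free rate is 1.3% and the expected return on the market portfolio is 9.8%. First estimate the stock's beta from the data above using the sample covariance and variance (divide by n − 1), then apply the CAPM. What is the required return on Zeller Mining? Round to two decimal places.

12.27%

Mean R_i = (0.9 − 10.1 − 1.6 + 12.5 − 12.9 − 0.7 + 4.5) / 7 = -1.0571%
Mean R_m = (-2.8 − 5.1 + 0.2 + 11.3 − 8.3 − 0.8 + 2.9) / 7 = -0.3714%
Σ(R_i − R̄_i)(R_m − R̄_m) = 307.8514  ⇒  Cov = 307.8514 / 6 = 51.3086
Σ(R_m − R̄_m)² = 238.5543  ⇒  Var(R_m) = 238.5543 / 6 = 39.7591
β = Cov / Var(R_m) = 51.3086 / 39.7591 = 1.2905
MRP = 9.8% − 1.3% = 8.50%
E(R) = R_f + β × MRP = 1.3% + 1.2905 × 8.5% = 12.27%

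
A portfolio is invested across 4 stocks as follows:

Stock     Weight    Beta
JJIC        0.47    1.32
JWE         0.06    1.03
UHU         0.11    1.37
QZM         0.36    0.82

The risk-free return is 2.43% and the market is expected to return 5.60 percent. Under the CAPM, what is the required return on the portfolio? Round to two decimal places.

β_P = Σ w_i β_i = 0.47×1.32 + 0.06×1.03 + 0.11×1.37 + 0.36×0.82 = 1.1281
MRP = 5.60% − 2.43% = 3.17%
E(R_P) = R_f + β_P × MRP = 2.43% + 1.1281 × 3.17% = 6.01%

6.01%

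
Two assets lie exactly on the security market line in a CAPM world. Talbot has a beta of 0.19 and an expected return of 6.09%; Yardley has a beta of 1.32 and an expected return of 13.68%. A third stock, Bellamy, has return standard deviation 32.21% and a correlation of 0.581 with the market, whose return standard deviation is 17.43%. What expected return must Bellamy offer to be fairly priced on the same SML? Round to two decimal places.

MRP = (13.68% − 6.09%) / (1.32 − 0.19) = 6.7168%
R_f = 6.09% − 0.19 × 6.7168% = 4.8138%
β_Bellamy = ρ·σ_i/σ_m = 0.581 × 32.21 / 17.43 = 1.0737
E(R_Bellamy) = R_f + β × MRP = 4.8138% + 1.0737 × 6.7168% = 12.03%

12.03%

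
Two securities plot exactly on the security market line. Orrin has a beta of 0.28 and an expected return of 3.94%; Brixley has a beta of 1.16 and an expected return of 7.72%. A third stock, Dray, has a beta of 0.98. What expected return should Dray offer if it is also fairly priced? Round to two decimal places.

MRP (SML slope) = (7.72% − 3.94%) / (1.16 − 0.28) = 3.78% / 0.88 = 4.2955%
R_f (intercept) = 3.94% − 0.28 × 4.2955% = 2.7373%
E(R_Dray) = R_f + β × MRP = 2.7373% + 0.98 × 4.2955% = 6.95%

6.95%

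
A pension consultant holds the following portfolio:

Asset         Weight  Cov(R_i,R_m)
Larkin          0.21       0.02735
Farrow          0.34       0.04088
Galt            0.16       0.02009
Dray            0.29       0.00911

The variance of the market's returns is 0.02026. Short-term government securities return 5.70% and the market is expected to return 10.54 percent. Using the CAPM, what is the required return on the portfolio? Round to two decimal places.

β_Larkin = 0.02735 / 0.02026 = 1.3500
β_Farrow = 0.04088 / 0.02026 = 2.0178
β_Galt = 0.02009 / 0.02026 = 0.9916
β_Dray = 0.00911 / 0.02026 = 0.4497
β_P = Σ w_i β_i = 0.21×1.3500 + 0.34×2.0178 + 0.16×0.9916 + 0.29×0.4497 = 1.2586
MRP = 10.54% − 5.70% = 4.84%
E(R_P) = R_f + β_P × MRP = 5.70% + 1.2586 × 4.84% = 11.79%

11.79%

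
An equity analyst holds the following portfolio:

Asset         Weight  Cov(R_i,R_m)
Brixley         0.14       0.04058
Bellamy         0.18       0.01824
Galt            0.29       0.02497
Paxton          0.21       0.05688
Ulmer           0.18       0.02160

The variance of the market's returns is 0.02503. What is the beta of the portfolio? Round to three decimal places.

1.280

β_Brixley = 0.04058 / 0.02503 = 1.6213
β_Bellamy = 0.01824 / 0.02503 = 0.7287
β_Galt = 0.02497 / 0.02503 = 0.9976
β_Paxton = 0.05688 / 0.02503 = 2.2725
β_Ulmer = 0.02160 / 0.02503 = 0.8630
β_P = Σ w_i β_i = 0.14×1.6213 + 0.18×0.7287 + 0.29×0.9976 + 0.21×2.2725 + 0.18×0.8630 = 1.2800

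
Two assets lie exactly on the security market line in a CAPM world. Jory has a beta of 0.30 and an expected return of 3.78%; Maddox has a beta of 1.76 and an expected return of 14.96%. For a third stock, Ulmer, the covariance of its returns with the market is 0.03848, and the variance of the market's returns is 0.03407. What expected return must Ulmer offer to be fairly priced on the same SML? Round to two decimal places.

MRP = (14.96% − 3.78%) / (1.76 − 0.30) = 7.6575%
R_f = 3.78% − 0.30 × 7.6575% = 1.4828%
β_Ulmer = Cov / Var(R_m) = 0.03848 / 0.03407 = 1.1294
E(R_Ulmer) = R_f + β × MRP = 1.4828% + 1.1294 × 7.6575% = 10.13%

10.13%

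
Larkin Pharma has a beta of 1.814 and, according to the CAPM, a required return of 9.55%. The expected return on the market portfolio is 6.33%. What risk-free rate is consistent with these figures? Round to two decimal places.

2.37%

E(R) = R_f + β(E(R_m) − R_f) = R_f(1 − β) + β·E(R_m)
9.55% = R_f × (1 − 1.814) + 1.814 × 6.33%
9.55% = R_f × -0.814 + 11.48262%
R_f = (9.55% − 11.48262%) / -0.814 = 2.37%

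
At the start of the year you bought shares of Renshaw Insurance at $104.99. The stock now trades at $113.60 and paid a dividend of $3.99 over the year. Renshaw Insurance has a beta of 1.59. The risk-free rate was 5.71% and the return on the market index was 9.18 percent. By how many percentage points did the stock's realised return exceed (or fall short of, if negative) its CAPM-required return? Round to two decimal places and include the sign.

+0.77%

Realised HPR = (P1 + D1 − P0) / P0 = (113.60 + 3.99 − 104.99) / 104.99 = 12.60 / 104.99 = 12.0011%
MRP = 9.18% − 5.71% = 3.47%
CAPM required = R_f + β·MRP = 5.71% + 1.59 × 3.47% = 11.2273%
α = realised − required = 12.0011% − 11.2273% = +0.77%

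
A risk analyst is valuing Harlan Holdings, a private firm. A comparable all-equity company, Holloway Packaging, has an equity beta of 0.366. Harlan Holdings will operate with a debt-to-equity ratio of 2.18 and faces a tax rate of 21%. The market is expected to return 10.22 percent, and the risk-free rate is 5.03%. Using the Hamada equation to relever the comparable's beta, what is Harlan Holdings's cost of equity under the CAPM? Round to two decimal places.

β_L = β_U × [1 + (1 − t)(D/E)] = 0.366 × [1 + (1 − 0.21) × 2.18]
    = 0.366 × [1 + 0.79 × 2.18] = 0.366 × 2.7222 = 0.9963
MRP = 10.22% − 5.03% = 5.19%
E(R) = R_f + β_L × MRP = 5.03% + 0.9963 × 5.19% = 10.20%

10.20%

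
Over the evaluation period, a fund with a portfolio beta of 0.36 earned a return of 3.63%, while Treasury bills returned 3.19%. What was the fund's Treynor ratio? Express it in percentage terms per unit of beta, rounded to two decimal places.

Treynor = (R_P − R_f) / β_P = (3.63% − 3.19%) / 0.3600 = 0.44% / 0.3600 = 1.22%

1.22%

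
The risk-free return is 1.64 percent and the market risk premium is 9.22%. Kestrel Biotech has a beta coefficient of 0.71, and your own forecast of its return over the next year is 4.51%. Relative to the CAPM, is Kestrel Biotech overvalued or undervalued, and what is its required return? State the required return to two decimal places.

Required return = R_f + β·MRP = 1.64% + 0.71 × 9.22% = 8.19%
Forecast 4.51% < required 8.19% → the stock plots below the SML → overvalued.

Overvalued; required return 8.19%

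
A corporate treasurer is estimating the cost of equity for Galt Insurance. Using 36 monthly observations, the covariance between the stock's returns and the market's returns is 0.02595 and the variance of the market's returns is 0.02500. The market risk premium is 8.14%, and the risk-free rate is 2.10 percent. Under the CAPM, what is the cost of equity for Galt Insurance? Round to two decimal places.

10.55%

β = Cov(R_i, R_m) / Var(R_m) = 0.02595 / 0.02500 = 1.0380
E(R) = R_f + β × MRP = 2.10% + 1.0380 × 8.14% = 10.55%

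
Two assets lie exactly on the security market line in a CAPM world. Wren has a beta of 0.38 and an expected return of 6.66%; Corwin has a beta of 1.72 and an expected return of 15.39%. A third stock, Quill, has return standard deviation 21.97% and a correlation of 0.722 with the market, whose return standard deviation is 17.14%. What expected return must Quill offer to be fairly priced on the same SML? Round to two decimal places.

10.21%

MRP = (15.39% − 6.66%) / (1.72 − 0.38) = 6.5149%
R_f = 6.66% − 0.38 × 6.5149% = 4.1843%
β_Quill = ρ·σ_i/σ_m = 0.722 × 21.97 / 17.14 = 0.9255
E(R_Quill) = R_f + β × MRP = 4.1843% + 0.9255 × 6.5149% = 10.21%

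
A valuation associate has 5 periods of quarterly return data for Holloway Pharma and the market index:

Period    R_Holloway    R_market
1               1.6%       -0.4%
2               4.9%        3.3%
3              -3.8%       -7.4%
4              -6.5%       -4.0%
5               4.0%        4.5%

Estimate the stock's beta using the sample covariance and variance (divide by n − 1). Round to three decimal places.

0.888

Mean R_i = (1.6 + 4.9 − 3.8 − 6.5 + 4.0) / 5 = 0.0400%
Mean R_m = (-0.4 + 3.3 − 7.4 − 4.0 + 4.5) / 5 = -0.8000%
Σ(R_i − R̄_i)(R_m − R̄_m) = 87.8100  ⇒  Cov = 87.8100 / 4 = 21.9525
Σ(R_m − R̄_m)² = 98.8600  ⇒  Var(R_m) = 98.8600 / 4 = 24.7150
β = Cov / Var(R_m) = 21.9525 / 24.7150 = 0.8882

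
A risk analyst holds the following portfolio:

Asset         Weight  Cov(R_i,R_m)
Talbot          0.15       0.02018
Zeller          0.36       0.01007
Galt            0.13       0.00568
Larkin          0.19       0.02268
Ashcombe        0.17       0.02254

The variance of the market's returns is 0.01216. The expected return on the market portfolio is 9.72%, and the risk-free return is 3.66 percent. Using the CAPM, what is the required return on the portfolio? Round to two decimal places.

β_Talbot = 0.02018 / 0.01216 = 1.6595
β_Zeller = 0.01007 / 0.01216 = 0.8281
β_Galt = 0.00568 / 0.01216 = 0.4671
β_Larkin = 0.02268 / 0.01216 = 1.8651
β_Ashcombe = 0.02254 / 0.01216 = 1.8536
β_P = Σ w_i β_i = 0.15×1.6595 + 0.36×0.8281 + 0.13×0.4671 + 0.19×1.8651 + 0.17×1.8536 = 1.2772
MRP = 9.72% − 3.66% = 6.06%
E(R_P) = R_f + β_P × MRP = 3.66% + 1.2772 × 6.06% = 11.40%

11.40%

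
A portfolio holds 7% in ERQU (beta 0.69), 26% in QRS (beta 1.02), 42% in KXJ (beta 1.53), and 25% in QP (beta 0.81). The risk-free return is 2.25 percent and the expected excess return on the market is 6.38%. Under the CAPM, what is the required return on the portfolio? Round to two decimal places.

9.64%

β_P = Σ w_i β_i = 0.07×0.69 + 0.26×1.02 + 0.42×1.53 + 0.25×0.81 = 1.1586
E(R_P) = R_f + β_P × MRP = 2.25% + 1.1586 × 6.38% = 9.64%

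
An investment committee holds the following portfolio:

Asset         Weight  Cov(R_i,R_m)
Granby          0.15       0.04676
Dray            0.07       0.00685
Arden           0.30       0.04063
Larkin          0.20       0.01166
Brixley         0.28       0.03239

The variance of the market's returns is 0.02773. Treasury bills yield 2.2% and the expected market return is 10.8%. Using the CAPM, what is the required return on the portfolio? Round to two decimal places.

11.84%

β_Granby = 0.04676 / 0.02773 = 1.6863
β_Dray = 0.00685 / 0.02773 = 0.2470
β_Arden = 0.04063 / 0.02773 = 1.4652
β_Larkin = 0.01166 / 0.02773 = 0.4205
β_Brixley = 0.03239 / 0.02773 = 1.1680
β_P = Σ w_i β_i = 0.15×1.6863 + 0.07×0.2470 + 0.30×1.4652 + 0.20×0.4205 + 0.28×1.1680 = 1.1209
MRP = 10.8% − 2.2% = 8.60%
E(R_P) = R_f + β_P × MRP = 2.2% + 1.1209 × 8.6% = 11.84%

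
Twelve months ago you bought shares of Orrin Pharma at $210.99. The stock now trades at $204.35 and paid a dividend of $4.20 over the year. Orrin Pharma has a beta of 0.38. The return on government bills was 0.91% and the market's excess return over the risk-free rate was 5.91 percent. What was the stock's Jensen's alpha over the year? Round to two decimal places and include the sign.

Realised HPR = (P1 + D1 − P0) / P0 = (204.35 + 4.20 − 210.99) / 210.99 = -2.44 / 210.99 = -1.1565%
CAPM required = R_f + β·MRP = 0.91% + 0.38 × 5.91% = 3.1558%
α = realised − required = -1.1565% − 3.1558% = -4.31%

-4.31%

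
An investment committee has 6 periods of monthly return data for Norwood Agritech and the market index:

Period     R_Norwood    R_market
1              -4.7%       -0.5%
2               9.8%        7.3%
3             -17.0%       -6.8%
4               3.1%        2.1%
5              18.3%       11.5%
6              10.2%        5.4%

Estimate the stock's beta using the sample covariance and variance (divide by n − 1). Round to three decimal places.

Mean R_i = (-4.7 + 9.8 − 17.0 + 3.1 + 18.3 + 10.2) / 6 = 3.2833%
Mean R_m = (-0.5 + 7.3 − 6.8 + 2.1 + 11.5 + 5.4) / 6 = 3.1667%
Σ(R_i − R̄_i)(R_m − R̄_m) = 399.1467  ⇒  Cov = 399.1467 / 5 = 79.8293
Σ(R_m − R̄_m)² = 205.4333  ⇒  Var(R_m) = 205.4333 / 5 = 41.0867
β = Cov / Var(R_m) = 79.8293 / 41.0867 = 1.9429

1.943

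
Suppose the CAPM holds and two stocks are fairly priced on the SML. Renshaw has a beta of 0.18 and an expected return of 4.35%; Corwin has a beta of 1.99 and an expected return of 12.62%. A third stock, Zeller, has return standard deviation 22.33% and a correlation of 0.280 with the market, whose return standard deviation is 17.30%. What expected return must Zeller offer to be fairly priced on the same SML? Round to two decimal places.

MRP = (12.62% − 4.35%) / (1.99 − 0.18) = 4.5691%
R_f = 4.35% − 0.18 × 4.5691% = 3.5276%
β_Zeller = ρ·σ_i/σ_m = 0.280 × 22.33 / 17.30 = 0.3614
E(R_Zeller) = R_f + β × MRP = 3.5276% + 0.3614 × 4.5691% = 5.18%

5.18%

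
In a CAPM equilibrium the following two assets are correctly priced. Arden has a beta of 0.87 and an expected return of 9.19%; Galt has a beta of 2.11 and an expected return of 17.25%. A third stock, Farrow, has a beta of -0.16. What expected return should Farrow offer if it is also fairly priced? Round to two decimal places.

2.50%

MRP (SML slope) = (17.25% − 9.19%) / (2.11 − 0.87) = 8.06% / 1.24 = 6.5000%
R_f (intercept) = 9.19% − 0.87 × 6.5000% = 3.5350%
E(R_Farrow) = R_f + β × MRP = 3.5350% + -0.16 × 6.5000% = 2.50%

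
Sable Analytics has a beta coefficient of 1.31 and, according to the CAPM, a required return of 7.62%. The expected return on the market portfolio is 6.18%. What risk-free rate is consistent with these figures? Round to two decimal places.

1.53%

E(R) = R_f + β(E(R_m) − R_f) = R_f(1 − β) + β·E(R_m)
7.62% = R_f × (1 − 1.31) + 1.31 × 6.18%
7.62% = R_f × -0.31 + 8.0958%
R_f = (7.62% − 8.0958%) / -0.31 = 1.53%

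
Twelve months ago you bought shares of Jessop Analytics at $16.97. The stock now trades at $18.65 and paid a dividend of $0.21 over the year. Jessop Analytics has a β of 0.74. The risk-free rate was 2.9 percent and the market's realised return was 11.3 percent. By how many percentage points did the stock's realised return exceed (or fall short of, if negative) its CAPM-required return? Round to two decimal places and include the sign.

Realised HPR = (P1 + D1 − P0) / P0 = (18.65 + 0.21 − 16.97) / 16.97 = 1.89 / 16.97 = 11.1373%
MRP = 11.3% − 2.9% = 8.40%
CAPM required = R_f + β·MRP = 2.9% + 0.74 × 8.4% = 9.1160%
α = realised − required = 11.1373% − 9.1160% = +2.02%

+2.02%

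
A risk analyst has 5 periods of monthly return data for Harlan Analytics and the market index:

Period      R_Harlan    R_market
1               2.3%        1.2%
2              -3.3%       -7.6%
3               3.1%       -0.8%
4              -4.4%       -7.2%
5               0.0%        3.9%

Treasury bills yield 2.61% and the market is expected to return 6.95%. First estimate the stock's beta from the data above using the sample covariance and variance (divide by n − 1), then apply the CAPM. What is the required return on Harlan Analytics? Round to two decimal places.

Mean R_i = (2.3 − 3.3 + 3.1 − 4.4 + 0.0) / 5 = -0.4600%
Mean R_m = (1.2 − 7.6 − 0.8 − 7.2 + 3.9) / 5 = -2.1000%
Σ(R_i − R̄_i)(R_m − R̄_m) = 52.2100  ⇒  Cov = 52.2100 / 4 = 13.0525
Σ(R_m − R̄_m)² = 104.8400  ⇒  Var(R_m) = 104.8400 / 4 = 26.2100
β = Cov / Var(R_m) = 13.0525 / 26.2100 = 0.4980
MRP = 6.95% − 2.61% = 4.34%
E(R) = R_f + β × MRP = 2.61% + 0.4980 × 4.34% = 4.77%

4.77%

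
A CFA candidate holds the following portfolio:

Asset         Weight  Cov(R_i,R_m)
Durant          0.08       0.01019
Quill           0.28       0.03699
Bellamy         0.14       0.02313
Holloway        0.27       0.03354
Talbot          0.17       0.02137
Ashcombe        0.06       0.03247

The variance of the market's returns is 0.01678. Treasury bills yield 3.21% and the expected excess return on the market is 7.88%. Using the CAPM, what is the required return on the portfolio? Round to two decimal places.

16.85%

β_Durant = 0.01019 / 0.01678 = 0.6073
β_Quill = 0.03699 / 0.01678 = 2.2044
β_Bellamy = 0.02313 / 0.01678 = 1.3784
β_Holloway = 0.03354 / 0.01678 = 1.9988
β_Talbot = 0.02137 / 0.01678 = 1.2735
β_Ashcombe = 0.03247 / 0.01678 = 1.9350
β_P = Σ w_i β_i = 0.08×0.6073 + 0.28×2.2044 + 0.14×1.3784 + 0.27×1.9988 + 0.17×1.2735 + 0.06×1.9350 = 1.7311
E(R_P) = R_f + β_P × MRP = 3.21% + 1.7311 × 7.88% = 16.85%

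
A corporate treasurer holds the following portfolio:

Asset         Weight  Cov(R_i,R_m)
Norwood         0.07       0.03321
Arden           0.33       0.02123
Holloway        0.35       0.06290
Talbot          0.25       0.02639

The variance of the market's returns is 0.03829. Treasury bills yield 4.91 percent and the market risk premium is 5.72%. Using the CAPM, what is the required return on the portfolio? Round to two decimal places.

β_Norwood = 0.03321 / 0.03829 = 0.8673
β_Arden = 0.02123 / 0.03829 = 0.5545
β_Holloway = 0.06290 / 0.03829 = 1.6427
β_Talbot = 0.02639 / 0.03829 = 0.6892
β_P = Σ w_i β_i = 0.07×0.8673 + 0.33×0.5545 + 0.35×1.6427 + 0.25×0.6892 = 0.9909
E(R_P) = R_f + β_P × MRP = 4.91% + 0.9909 × 5.72% = 10.58%

10.58%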